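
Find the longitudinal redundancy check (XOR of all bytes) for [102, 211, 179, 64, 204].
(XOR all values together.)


XOR chain: 102 ^ 211 ^ 179 ^ 64 ^ 204 = 138

138


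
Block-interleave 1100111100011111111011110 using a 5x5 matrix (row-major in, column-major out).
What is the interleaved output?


Matrix:
  11001
  11100
  01111
  11110
  11110
Read columns: 1101111111011110011110100

1101111111011110011110100


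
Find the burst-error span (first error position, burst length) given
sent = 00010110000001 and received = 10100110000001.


XOR: 10110000000000

Burst at position 0, length 4


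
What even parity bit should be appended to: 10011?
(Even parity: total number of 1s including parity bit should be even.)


Number of 1s in data: 3
Parity bit: 1

1


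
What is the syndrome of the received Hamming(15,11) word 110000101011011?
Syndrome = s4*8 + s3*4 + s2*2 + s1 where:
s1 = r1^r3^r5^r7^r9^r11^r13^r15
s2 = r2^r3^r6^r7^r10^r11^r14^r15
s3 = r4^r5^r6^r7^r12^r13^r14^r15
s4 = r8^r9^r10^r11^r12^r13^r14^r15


s1=1, s2=1, s3=0, s4=1

Syndrome = 11 (error at position 11)


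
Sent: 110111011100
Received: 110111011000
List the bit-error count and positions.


XOR: 000000000100

1 error(s) at position(s): 9


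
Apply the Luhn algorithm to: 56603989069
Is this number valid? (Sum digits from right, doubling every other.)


Luhn sum = 55
55 mod 10 = 5

Invalid (Luhn sum mod 10 = 5)


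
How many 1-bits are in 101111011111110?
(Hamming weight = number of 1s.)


Counting 1s in 101111011111110

12


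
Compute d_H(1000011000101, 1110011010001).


XOR: 0110000010100
Count of 1s: 4

4


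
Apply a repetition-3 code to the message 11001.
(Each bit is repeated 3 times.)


Each bit -> 3 copies

111111000000111


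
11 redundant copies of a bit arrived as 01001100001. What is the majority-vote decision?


Ones: 4 out of 11
Threshold: 6

0 (4/11 voted 1)


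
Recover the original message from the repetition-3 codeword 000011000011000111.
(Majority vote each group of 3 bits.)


Groups: 000, 011, 000, 011, 000, 111
Majority votes: 010101

010101


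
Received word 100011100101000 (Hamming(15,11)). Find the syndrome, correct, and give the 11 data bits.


Syndrome = 3: error at position 3

Data: 11110101000 (corrected bit 3)


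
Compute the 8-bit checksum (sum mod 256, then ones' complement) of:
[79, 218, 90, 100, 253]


Sum = 740 mod 256 = 228
Complement = 27

27


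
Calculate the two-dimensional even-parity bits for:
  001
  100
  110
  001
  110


Row parities: 11010
Column parities: 100

Row P: 11010, Col P: 100, Corner: 1


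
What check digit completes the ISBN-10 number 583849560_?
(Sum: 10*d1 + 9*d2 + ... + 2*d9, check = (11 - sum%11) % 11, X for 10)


Weighted sum: 309
309 mod 11 = 1

Check digit: X


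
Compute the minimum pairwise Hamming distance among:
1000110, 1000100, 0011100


Comparing all pairs, minimum distance: 1
Can detect 0 errors, correct 0 errors

1


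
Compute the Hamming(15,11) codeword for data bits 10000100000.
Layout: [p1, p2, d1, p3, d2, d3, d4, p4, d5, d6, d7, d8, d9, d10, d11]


Parity bits: p1=1, p2=0, p3=0, p4=1

101000010100000


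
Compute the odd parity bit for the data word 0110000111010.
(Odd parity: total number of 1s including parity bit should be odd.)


Number of 1s in data: 6
Parity bit: 1

1


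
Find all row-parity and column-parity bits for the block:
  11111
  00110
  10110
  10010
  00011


Row parities: 10100
Column parities: 11110

Row P: 10100, Col P: 11110, Corner: 0


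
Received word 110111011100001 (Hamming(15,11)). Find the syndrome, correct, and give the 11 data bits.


Syndrome = 0: no error detected

Data: 01101100001 (no errors)


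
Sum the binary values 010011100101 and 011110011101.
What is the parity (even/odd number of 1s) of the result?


010011100101 = 1253
011110011101 = 1949
Sum = 3202 = 110010000010
1s count = 4

even parity (4 ones in 110010000010)


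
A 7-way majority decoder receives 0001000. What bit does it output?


Ones: 1 out of 7
Threshold: 4

0 (1/7 voted 1)


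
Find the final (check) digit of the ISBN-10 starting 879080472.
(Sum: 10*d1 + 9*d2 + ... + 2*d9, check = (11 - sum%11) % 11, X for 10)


Weighted sum: 304
304 mod 11 = 7

Check digit: 4


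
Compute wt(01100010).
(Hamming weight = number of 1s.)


Counting 1s in 01100010

3


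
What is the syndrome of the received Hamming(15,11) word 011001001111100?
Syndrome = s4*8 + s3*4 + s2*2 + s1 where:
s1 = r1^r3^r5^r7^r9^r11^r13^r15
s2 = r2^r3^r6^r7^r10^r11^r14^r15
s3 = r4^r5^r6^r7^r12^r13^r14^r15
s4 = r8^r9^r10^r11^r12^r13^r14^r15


s1=0, s2=1, s3=1, s4=1

Syndrome = 14 (error at position 14)


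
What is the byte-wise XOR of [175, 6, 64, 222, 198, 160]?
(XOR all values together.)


XOR chain: 175 ^ 6 ^ 64 ^ 222 ^ 198 ^ 160 = 81

81


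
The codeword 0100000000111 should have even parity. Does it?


Number of 1s: 4

Yes, parity is correct (4 ones)


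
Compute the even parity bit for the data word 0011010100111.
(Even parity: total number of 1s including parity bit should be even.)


Number of 1s in data: 7
Parity bit: 1

1


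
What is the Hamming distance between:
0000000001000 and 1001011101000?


XOR: 1001011100000
Count of 1s: 5

5


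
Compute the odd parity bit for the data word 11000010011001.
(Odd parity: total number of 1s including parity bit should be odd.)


Number of 1s in data: 6
Parity bit: 1

1


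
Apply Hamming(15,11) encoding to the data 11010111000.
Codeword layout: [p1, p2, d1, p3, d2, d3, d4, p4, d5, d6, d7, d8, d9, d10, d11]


Parity bits: p1=0, p2=0, p3=1, p4=1

001110110111000


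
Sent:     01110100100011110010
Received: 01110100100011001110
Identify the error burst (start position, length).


XOR: 00000000000000111100

Burst at position 14, length 4


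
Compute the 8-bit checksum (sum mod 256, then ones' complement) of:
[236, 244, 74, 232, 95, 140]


Sum = 1021 mod 256 = 253
Complement = 2

2


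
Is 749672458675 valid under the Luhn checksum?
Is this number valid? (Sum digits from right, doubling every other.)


Luhn sum = 67
67 mod 10 = 7

Invalid (Luhn sum mod 10 = 7)


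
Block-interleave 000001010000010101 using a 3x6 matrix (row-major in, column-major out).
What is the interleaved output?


Matrix:
  000001
  010000
  010101
Read columns: 000011000001000101

000011000001000101


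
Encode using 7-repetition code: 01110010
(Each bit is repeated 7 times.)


Each bit -> 7 copies

00000001111111111111111111110000000000000011111110000000


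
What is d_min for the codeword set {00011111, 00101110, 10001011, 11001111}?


Comparing all pairs, minimum distance: 2
Can detect 1 errors, correct 0 errors

2


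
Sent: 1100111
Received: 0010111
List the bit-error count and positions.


XOR: 1110000

3 error(s) at position(s): 0, 1, 2


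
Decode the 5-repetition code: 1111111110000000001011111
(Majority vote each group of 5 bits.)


Groups: 11111, 11110, 00000, 00010, 11111
Majority votes: 11001

11001


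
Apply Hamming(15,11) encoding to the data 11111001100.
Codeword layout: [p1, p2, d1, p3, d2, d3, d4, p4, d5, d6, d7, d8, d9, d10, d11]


Parity bits: p1=1, p2=1, p3=1, p4=1

111111111001100


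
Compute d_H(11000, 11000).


XOR: 00000
Count of 1s: 0

0


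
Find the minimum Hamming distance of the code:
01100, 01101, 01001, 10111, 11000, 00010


Comparing all pairs, minimum distance: 1
Can detect 0 errors, correct 0 errors

1


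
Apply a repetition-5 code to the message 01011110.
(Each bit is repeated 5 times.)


Each bit -> 5 copies

0000011111000001111111111111111111100000


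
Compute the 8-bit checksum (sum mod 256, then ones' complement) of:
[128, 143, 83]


Sum = 354 mod 256 = 98
Complement = 157

157


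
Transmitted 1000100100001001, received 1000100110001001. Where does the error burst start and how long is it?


XOR: 0000000010000000

Burst at position 8, length 1


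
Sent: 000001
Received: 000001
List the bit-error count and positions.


XOR: 000000

0 errors (received matches sent)


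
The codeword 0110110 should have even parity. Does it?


Number of 1s: 4

Yes, parity is correct (4 ones)


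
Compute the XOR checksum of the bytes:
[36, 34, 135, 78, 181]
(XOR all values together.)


XOR chain: 36 ^ 34 ^ 135 ^ 78 ^ 181 = 122

122


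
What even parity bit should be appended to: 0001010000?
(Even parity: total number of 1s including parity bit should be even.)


Number of 1s in data: 2
Parity bit: 0

0


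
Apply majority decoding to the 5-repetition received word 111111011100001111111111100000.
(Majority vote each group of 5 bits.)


Groups: 11111, 10111, 00001, 11111, 11111, 00000
Majority votes: 110110

110110


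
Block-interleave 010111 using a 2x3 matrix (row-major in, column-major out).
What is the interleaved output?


Matrix:
  010
  111
Read columns: 011101

011101


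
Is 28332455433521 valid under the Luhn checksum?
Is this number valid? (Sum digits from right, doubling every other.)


Luhn sum = 62
62 mod 10 = 2

Invalid (Luhn sum mod 10 = 2)


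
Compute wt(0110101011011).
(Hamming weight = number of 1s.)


Counting 1s in 0110101011011

8


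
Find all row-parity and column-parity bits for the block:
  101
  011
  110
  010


Row parities: 0001
Column parities: 010

Row P: 0001, Col P: 010, Corner: 1


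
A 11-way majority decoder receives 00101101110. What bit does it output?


Ones: 6 out of 11
Threshold: 6

1 (6/11 voted 1)


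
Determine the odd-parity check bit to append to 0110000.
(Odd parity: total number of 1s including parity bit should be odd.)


Number of 1s in data: 2
Parity bit: 1

1


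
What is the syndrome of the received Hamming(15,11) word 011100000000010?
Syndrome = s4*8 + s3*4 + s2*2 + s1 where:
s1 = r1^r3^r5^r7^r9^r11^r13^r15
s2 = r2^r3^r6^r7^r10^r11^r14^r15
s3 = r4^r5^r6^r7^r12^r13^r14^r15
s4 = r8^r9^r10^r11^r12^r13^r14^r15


s1=1, s2=1, s3=0, s4=1

Syndrome = 11 (error at position 11)


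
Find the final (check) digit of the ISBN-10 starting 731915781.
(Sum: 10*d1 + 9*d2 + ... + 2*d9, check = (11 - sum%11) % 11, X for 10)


Weighted sum: 253
253 mod 11 = 0

Check digit: 0


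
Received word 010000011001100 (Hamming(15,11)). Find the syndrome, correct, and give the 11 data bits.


Syndrome = 2: error at position 2

Data: 00001001100 (corrected bit 2)


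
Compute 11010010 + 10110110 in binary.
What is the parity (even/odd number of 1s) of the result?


11010010 = 210
10110110 = 182
Sum = 392 = 110001000
1s count = 3

odd parity (3 ones in 110001000)


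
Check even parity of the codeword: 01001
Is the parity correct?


Number of 1s: 2

Yes, parity is correct (2 ones)


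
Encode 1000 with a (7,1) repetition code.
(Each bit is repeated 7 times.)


Each bit -> 7 copies

1111111000000000000000000000


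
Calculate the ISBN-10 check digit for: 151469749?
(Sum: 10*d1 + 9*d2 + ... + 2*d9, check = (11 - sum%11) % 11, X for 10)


Weighted sum: 230
230 mod 11 = 10

Check digit: 1


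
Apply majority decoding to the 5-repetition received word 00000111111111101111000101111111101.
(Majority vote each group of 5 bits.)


Groups: 00000, 11111, 11111, 01111, 00010, 11111, 11101
Majority votes: 0111011

0111011


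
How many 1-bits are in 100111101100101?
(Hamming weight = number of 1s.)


Counting 1s in 100111101100101

9


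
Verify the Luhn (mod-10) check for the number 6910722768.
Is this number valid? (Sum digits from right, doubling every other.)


Luhn sum = 43
43 mod 10 = 3

Invalid (Luhn sum mod 10 = 3)


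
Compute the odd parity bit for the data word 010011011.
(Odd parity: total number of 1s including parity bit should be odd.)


Number of 1s in data: 5
Parity bit: 0

0


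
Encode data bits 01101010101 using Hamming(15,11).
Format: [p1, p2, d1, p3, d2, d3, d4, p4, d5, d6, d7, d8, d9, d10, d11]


Parity bits: p1=1, p2=1, p3=0, p4=0

110011001010101


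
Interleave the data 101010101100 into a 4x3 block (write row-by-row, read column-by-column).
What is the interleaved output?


Matrix:
  101
  010
  101
  100
Read columns: 101101001010

101101001010


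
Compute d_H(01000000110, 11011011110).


XOR: 10011011000
Count of 1s: 5

5


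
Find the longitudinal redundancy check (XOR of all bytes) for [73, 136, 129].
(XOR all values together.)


XOR chain: 73 ^ 136 ^ 129 = 64

64


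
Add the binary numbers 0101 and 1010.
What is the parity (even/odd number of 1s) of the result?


0101 = 5
1010 = 10
Sum = 15 = 1111
1s count = 4

even parity (4 ones in 1111)


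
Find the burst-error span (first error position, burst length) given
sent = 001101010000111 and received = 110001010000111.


XOR: 111100000000000

Burst at position 0, length 4


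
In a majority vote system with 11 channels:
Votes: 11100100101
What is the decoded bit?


Ones: 6 out of 11
Threshold: 6

1 (6/11 voted 1)


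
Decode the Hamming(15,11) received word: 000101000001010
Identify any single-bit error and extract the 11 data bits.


Syndrome = 0: no error detected

Data: 00100001010 (no errors)


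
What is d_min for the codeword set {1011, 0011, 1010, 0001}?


Comparing all pairs, minimum distance: 1
Can detect 0 errors, correct 0 errors

1


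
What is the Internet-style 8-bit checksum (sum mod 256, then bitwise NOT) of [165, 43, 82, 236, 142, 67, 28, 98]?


Sum = 861 mod 256 = 93
Complement = 162

162


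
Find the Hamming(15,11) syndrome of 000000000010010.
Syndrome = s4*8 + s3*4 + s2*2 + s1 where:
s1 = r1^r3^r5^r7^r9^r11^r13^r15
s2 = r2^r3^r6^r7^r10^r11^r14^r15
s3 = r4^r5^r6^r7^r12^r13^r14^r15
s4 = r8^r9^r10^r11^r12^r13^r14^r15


s1=1, s2=0, s3=1, s4=0

Syndrome = 5 (error at position 5)


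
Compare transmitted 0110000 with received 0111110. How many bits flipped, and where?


XOR: 0001110

3 error(s) at position(s): 3, 4, 5


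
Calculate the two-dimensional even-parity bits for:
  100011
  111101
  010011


Row parities: 111
Column parities: 001101

Row P: 111, Col P: 001101, Corner: 1


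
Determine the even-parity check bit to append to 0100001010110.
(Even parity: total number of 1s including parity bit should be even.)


Number of 1s in data: 5
Parity bit: 1

1


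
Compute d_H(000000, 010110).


XOR: 010110
Count of 1s: 3

3


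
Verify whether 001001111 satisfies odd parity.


Number of 1s: 5

Yes, parity is correct (5 ones)


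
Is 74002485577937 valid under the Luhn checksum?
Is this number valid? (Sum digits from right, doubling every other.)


Luhn sum = 64
64 mod 10 = 4

Invalid (Luhn sum mod 10 = 4)


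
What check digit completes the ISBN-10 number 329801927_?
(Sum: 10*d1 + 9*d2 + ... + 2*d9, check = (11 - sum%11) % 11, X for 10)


Weighted sum: 237
237 mod 11 = 6

Check digit: 5


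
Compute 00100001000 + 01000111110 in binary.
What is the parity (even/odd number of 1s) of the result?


00100001000 = 264
01000111110 = 574
Sum = 838 = 1101000110
1s count = 5

odd parity (5 ones in 1101000110)


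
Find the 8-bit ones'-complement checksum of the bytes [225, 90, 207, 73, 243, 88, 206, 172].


Sum = 1304 mod 256 = 24
Complement = 231

231


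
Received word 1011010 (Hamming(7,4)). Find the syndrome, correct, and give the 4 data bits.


Syndrome = 0: no error detected

Data: 1010 (no errors)


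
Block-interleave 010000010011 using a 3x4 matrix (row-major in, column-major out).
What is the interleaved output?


Matrix:
  0100
  0001
  0011
Read columns: 000100001011

000100001011


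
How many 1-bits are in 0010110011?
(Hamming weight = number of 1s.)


Counting 1s in 0010110011

5


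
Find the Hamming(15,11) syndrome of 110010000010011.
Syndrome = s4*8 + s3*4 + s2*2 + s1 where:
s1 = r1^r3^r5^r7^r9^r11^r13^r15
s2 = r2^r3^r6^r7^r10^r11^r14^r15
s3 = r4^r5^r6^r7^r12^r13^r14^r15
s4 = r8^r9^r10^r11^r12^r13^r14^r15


s1=0, s2=0, s3=1, s4=1

Syndrome = 12 (error at position 12)


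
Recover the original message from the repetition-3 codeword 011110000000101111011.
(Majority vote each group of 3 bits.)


Groups: 011, 110, 000, 000, 101, 111, 011
Majority votes: 1100111

1100111


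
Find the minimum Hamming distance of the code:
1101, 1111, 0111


Comparing all pairs, minimum distance: 1
Can detect 0 errors, correct 0 errors

1


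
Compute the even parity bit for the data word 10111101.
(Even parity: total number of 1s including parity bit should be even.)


Number of 1s in data: 6
Parity bit: 0

0


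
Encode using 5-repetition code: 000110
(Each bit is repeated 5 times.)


Each bit -> 5 copies

000000000000000111111111100000


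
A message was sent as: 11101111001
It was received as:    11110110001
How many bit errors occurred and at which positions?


XOR: 00011001000

3 error(s) at position(s): 3, 4, 7


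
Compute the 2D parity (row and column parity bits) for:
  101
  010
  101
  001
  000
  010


Row parities: 010101
Column parities: 001

Row P: 010101, Col P: 001, Corner: 1


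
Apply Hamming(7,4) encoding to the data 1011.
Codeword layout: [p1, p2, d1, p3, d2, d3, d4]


Parity bits: p1=0, p2=1, p3=0

0110011


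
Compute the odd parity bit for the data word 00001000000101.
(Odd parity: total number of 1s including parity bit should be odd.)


Number of 1s in data: 3
Parity bit: 0

0


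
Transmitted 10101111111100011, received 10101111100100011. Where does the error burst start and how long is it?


XOR: 00000000011000000

Burst at position 9, length 2


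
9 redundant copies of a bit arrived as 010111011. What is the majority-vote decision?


Ones: 6 out of 9
Threshold: 5

1 (6/9 voted 1)


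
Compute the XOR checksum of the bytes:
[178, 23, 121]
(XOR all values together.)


XOR chain: 178 ^ 23 ^ 121 = 220

220


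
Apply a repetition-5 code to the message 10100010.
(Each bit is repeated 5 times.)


Each bit -> 5 copies

1111100000111110000000000000001111100000


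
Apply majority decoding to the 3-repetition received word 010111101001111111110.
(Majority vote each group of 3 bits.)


Groups: 010, 111, 101, 001, 111, 111, 110
Majority votes: 0110111

0110111


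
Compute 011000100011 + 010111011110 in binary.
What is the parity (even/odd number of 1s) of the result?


011000100011 = 1571
010111011110 = 1502
Sum = 3073 = 110000000001
1s count = 3

odd parity (3 ones in 110000000001)


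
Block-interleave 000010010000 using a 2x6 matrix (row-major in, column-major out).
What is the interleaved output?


Matrix:
  000010
  010000
Read columns: 000100001000

000100001000


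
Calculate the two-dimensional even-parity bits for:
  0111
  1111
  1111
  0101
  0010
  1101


Row parities: 100011
Column parities: 1101

Row P: 100011, Col P: 1101, Corner: 1


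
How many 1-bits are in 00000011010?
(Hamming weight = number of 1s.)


Counting 1s in 00000011010

3


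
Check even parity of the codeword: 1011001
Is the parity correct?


Number of 1s: 4

Yes, parity is correct (4 ones)


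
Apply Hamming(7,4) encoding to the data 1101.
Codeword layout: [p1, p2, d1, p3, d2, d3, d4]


Parity bits: p1=1, p2=0, p3=0

1010101


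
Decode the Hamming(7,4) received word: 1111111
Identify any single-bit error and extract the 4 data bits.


Syndrome = 0: no error detected

Data: 1111 (no errors)


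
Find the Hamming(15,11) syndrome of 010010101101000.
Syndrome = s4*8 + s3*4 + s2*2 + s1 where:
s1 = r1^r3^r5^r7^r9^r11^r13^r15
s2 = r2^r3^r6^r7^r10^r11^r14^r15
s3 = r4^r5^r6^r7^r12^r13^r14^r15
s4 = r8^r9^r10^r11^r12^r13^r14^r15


s1=1, s2=1, s3=1, s4=1

Syndrome = 15 (error at position 15)


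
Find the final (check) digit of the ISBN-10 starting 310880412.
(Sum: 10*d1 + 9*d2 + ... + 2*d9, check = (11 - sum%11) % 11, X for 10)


Weighted sum: 166
166 mod 11 = 1

Check digit: X


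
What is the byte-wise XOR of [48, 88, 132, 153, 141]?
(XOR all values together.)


XOR chain: 48 ^ 88 ^ 132 ^ 153 ^ 141 = 248

248


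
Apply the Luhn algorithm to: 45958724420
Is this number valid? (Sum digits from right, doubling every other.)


Luhn sum = 46
46 mod 10 = 6

Invalid (Luhn sum mod 10 = 6)


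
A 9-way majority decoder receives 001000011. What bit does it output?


Ones: 3 out of 9
Threshold: 5

0 (3/9 voted 1)


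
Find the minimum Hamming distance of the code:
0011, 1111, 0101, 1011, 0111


Comparing all pairs, minimum distance: 1
Can detect 0 errors, correct 0 errors

1


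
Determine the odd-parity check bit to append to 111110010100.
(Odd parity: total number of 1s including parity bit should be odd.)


Number of 1s in data: 7
Parity bit: 0

0


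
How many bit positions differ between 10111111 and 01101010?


XOR: 11010101
Count of 1s: 5

5


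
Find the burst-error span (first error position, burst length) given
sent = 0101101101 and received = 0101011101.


XOR: 0000110000

Burst at position 4, length 2


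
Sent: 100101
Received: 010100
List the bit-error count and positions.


XOR: 110001

3 error(s) at position(s): 0, 1, 5


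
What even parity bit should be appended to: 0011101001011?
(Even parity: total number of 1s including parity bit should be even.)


Number of 1s in data: 7
Parity bit: 1

1


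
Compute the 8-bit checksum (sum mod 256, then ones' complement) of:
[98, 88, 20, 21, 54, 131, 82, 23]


Sum = 517 mod 256 = 5
Complement = 250

250


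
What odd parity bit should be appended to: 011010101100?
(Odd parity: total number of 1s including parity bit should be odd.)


Number of 1s in data: 6
Parity bit: 1

1


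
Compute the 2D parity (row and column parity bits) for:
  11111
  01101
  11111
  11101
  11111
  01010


Row parities: 111010
Column parities: 00101

Row P: 111010, Col P: 00101, Corner: 0


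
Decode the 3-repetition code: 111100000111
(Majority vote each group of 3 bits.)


Groups: 111, 100, 000, 111
Majority votes: 1001

1001


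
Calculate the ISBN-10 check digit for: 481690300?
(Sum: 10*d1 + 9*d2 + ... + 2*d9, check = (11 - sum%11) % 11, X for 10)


Weighted sum: 228
228 mod 11 = 8

Check digit: 3


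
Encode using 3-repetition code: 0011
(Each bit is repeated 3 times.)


Each bit -> 3 copies

000000111111


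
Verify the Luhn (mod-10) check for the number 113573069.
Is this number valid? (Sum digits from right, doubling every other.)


Luhn sum = 32
32 mod 10 = 2

Invalid (Luhn sum mod 10 = 2)


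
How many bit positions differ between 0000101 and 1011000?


XOR: 1011101
Count of 1s: 5

5


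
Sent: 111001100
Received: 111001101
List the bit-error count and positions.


XOR: 000000001

1 error(s) at position(s): 8


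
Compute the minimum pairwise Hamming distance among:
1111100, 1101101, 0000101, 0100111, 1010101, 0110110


Comparing all pairs, minimum distance: 2
Can detect 1 errors, correct 0 errors

2


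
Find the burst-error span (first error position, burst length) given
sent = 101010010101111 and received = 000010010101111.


XOR: 101000000000000

Burst at position 0, length 3


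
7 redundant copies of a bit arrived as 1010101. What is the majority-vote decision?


Ones: 4 out of 7
Threshold: 4

1 (4/7 voted 1)


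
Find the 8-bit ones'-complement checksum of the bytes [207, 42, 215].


Sum = 464 mod 256 = 208
Complement = 47

47


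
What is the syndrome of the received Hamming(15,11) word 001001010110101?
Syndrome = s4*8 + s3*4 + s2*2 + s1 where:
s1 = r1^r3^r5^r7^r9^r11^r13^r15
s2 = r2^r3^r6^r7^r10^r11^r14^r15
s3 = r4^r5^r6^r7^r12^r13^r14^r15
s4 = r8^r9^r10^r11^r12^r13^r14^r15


s1=0, s2=1, s3=1, s4=1

Syndrome = 14 (error at position 14)


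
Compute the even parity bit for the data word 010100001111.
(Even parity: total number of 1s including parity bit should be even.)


Number of 1s in data: 6
Parity bit: 0

0


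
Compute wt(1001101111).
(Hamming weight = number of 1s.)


Counting 1s in 1001101111

7


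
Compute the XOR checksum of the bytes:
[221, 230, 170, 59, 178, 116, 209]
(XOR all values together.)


XOR chain: 221 ^ 230 ^ 170 ^ 59 ^ 178 ^ 116 ^ 209 = 189

189


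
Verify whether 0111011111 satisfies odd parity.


Number of 1s: 8

No, parity error (8 ones)


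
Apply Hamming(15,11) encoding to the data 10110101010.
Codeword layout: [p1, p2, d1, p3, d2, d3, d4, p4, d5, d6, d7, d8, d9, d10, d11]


Parity bits: p1=0, p2=1, p3=0, p4=1

011001110101010


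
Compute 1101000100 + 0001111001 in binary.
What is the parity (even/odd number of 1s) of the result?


1101000100 = 836
0001111001 = 121
Sum = 957 = 1110111101
1s count = 8

even parity (8 ones in 1110111101)


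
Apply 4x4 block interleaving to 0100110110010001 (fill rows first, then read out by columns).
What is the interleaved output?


Matrix:
  0100
  1101
  1001
  0001
Read columns: 0110110000000111

0110110000000111


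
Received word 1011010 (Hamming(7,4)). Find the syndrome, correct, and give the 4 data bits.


Syndrome = 0: no error detected

Data: 1010 (no errors)


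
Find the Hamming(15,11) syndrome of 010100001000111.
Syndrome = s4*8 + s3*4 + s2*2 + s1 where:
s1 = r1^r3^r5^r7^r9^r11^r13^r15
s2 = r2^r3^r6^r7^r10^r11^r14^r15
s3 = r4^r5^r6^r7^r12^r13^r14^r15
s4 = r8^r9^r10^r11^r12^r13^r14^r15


s1=1, s2=1, s3=0, s4=0

Syndrome = 3 (error at position 3)


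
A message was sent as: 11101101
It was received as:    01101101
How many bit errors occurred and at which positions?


XOR: 10000000

1 error(s) at position(s): 0


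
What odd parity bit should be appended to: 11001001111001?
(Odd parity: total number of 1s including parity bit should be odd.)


Number of 1s in data: 8
Parity bit: 1

1


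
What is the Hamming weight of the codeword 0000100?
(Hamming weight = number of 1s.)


Counting 1s in 0000100

1


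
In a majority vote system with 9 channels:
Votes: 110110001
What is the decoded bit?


Ones: 5 out of 9
Threshold: 5

1 (5/9 voted 1)


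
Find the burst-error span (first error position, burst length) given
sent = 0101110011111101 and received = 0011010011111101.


XOR: 0110100000000000

Burst at position 1, length 4


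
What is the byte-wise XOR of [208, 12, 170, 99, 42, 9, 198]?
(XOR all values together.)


XOR chain: 208 ^ 12 ^ 170 ^ 99 ^ 42 ^ 9 ^ 198 = 240

240


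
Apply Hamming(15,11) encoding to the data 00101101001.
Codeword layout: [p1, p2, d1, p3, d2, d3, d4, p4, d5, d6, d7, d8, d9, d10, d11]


Parity bits: p1=0, p2=1, p3=1, p4=0

010101001101001


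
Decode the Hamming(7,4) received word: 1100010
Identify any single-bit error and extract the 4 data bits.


Syndrome = 5: error at position 5

Data: 0110 (corrected bit 5)


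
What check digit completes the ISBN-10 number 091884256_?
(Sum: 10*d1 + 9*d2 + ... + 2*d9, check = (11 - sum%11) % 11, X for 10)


Weighted sum: 248
248 mod 11 = 6

Check digit: 5


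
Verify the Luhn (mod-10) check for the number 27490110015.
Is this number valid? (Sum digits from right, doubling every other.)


Luhn sum = 30
30 mod 10 = 0

Valid (Luhn sum mod 10 = 0)


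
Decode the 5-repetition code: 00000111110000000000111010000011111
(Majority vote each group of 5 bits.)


Groups: 00000, 11111, 00000, 00000, 11101, 00000, 11111
Majority votes: 0100101

0100101


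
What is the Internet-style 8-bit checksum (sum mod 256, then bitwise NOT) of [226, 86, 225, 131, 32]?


Sum = 700 mod 256 = 188
Complement = 67

67


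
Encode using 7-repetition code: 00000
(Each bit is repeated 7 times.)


Each bit -> 7 copies

00000000000000000000000000000000000


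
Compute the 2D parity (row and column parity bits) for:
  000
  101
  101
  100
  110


Row parities: 00010
Column parities: 010

Row P: 00010, Col P: 010, Corner: 1


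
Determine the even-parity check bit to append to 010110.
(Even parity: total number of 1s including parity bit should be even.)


Number of 1s in data: 3
Parity bit: 1

1


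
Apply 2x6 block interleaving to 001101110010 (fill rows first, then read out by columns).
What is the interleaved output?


Matrix:
  001101
  110010
Read columns: 010110100110

010110100110


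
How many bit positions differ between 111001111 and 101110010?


XOR: 010111101
Count of 1s: 6

6


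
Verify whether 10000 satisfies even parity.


Number of 1s: 1

No, parity error (1 ones)


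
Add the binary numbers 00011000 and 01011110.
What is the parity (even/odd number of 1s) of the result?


00011000 = 24
01011110 = 94
Sum = 118 = 1110110
1s count = 5

odd parity (5 ones in 1110110)


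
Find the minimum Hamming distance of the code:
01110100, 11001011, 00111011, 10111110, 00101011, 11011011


Comparing all pairs, minimum distance: 1
Can detect 0 errors, correct 0 errors

1


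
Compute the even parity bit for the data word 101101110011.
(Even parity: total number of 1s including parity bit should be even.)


Number of 1s in data: 8
Parity bit: 0

0


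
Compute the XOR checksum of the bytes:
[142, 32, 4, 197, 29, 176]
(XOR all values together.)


XOR chain: 142 ^ 32 ^ 4 ^ 197 ^ 29 ^ 176 = 194

194


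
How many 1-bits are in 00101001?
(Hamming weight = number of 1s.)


Counting 1s in 00101001

3


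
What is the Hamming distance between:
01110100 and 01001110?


XOR: 00111010
Count of 1s: 4

4


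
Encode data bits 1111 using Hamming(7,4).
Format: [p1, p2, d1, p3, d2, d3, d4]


Parity bits: p1=1, p2=1, p3=1

1111111


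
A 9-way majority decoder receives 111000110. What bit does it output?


Ones: 5 out of 9
Threshold: 5

1 (5/9 voted 1)


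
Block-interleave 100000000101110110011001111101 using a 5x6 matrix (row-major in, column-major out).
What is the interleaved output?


Matrix:
  100000
  000101
  110110
  011001
  111101
Read columns: 101010011100011011010010001011

101010011100011011010010001011


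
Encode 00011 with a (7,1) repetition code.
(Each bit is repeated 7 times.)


Each bit -> 7 copies

00000000000000000000011111111111111


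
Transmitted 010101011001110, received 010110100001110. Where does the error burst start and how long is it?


XOR: 000011111000000

Burst at position 4, length 5


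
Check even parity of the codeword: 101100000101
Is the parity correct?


Number of 1s: 5

No, parity error (5 ones)


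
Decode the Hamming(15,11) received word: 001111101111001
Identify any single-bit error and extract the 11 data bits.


Syndrome = 8: error at position 8

Data: 11111111001 (corrected bit 8)


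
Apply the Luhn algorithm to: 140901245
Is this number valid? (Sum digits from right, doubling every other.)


Luhn sum = 35
35 mod 10 = 5

Invalid (Luhn sum mod 10 = 5)


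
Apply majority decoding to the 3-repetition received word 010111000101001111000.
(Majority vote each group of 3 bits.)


Groups: 010, 111, 000, 101, 001, 111, 000
Majority votes: 0101010

0101010


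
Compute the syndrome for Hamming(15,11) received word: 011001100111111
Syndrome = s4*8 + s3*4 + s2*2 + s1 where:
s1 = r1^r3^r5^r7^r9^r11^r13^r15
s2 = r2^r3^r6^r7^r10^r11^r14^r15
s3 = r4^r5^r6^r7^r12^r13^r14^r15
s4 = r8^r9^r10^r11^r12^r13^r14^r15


s1=1, s2=0, s3=0, s4=0

Syndrome = 1 (error at position 1)


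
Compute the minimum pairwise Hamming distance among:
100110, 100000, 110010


Comparing all pairs, minimum distance: 2
Can detect 1 errors, correct 0 errors

2


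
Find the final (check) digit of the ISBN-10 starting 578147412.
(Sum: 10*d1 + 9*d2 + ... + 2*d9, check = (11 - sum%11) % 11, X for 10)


Weighted sum: 266
266 mod 11 = 2

Check digit: 9


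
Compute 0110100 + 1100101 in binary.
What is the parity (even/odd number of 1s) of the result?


0110100 = 52
1100101 = 101
Sum = 153 = 10011001
1s count = 4

even parity (4 ones in 10011001)


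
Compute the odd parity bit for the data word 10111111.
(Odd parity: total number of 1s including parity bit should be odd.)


Number of 1s in data: 7
Parity bit: 0

0


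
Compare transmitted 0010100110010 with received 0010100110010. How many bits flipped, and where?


XOR: 0000000000000

0 errors (received matches sent)


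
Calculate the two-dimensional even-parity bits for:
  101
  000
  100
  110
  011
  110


Row parities: 001000
Column parities: 010

Row P: 001000, Col P: 010, Corner: 1


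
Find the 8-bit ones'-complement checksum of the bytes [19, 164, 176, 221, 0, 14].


Sum = 594 mod 256 = 82
Complement = 173

173


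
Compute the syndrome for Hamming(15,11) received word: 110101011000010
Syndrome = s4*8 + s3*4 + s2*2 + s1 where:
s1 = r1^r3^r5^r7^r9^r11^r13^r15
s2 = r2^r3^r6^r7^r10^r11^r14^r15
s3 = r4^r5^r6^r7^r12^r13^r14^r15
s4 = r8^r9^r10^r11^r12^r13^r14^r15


s1=0, s2=1, s3=1, s4=1

Syndrome = 14 (error at position 14)


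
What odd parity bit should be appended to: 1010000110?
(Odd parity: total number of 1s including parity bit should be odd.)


Number of 1s in data: 4
Parity bit: 1

1


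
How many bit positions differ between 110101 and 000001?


XOR: 110100
Count of 1s: 3

3


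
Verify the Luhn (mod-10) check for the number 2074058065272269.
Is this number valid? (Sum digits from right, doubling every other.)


Luhn sum = 62
62 mod 10 = 2

Invalid (Luhn sum mod 10 = 2)


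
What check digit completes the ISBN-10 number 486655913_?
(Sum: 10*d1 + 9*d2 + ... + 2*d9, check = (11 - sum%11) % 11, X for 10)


Weighted sum: 302
302 mod 11 = 5

Check digit: 6


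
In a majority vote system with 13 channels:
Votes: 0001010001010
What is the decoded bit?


Ones: 4 out of 13
Threshold: 7

0 (4/13 voted 1)


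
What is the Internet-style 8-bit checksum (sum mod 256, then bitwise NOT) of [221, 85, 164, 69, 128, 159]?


Sum = 826 mod 256 = 58
Complement = 197

197


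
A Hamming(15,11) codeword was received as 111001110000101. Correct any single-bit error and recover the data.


Syndrome = 11: error at position 11

Data: 10110010101 (corrected bit 11)


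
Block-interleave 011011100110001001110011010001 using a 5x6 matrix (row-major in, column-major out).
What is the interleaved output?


Matrix:
  011011
  100110
  001001
  110011
  010001
Read columns: 010101001110100010001101010111

010101001110100010001101010111


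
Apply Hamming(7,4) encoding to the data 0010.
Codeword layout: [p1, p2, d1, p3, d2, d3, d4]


Parity bits: p1=0, p2=1, p3=1

0101010


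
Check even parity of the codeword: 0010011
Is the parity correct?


Number of 1s: 3

No, parity error (3 ones)


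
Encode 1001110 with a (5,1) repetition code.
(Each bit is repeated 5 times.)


Each bit -> 5 copies

11111000000000011111111111111100000


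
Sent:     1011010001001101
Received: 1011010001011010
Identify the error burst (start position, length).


XOR: 0000000000010111

Burst at position 11, length 5


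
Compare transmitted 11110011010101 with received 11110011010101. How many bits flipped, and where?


XOR: 00000000000000

0 errors (received matches sent)


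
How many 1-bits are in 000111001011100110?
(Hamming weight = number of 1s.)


Counting 1s in 000111001011100110

9


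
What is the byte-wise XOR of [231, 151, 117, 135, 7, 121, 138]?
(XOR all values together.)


XOR chain: 231 ^ 151 ^ 117 ^ 135 ^ 7 ^ 121 ^ 138 = 118

118


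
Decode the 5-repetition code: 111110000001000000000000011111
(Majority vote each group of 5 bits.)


Groups: 11111, 00000, 01000, 00000, 00000, 11111
Majority votes: 100001

100001


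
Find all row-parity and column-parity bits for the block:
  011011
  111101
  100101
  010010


Row parities: 0110
Column parities: 010001

Row P: 0110, Col P: 010001, Corner: 0


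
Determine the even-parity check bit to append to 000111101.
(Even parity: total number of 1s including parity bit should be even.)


Number of 1s in data: 5
Parity bit: 1

1


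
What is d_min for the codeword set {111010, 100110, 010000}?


Comparing all pairs, minimum distance: 3
Can detect 2 errors, correct 1 errors

3


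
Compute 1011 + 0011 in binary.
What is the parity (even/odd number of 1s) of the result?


1011 = 11
0011 = 3
Sum = 14 = 1110
1s count = 3

odd parity (3 ones in 1110)


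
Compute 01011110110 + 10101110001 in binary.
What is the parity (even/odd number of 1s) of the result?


01011110110 = 758
10101110001 = 1393
Sum = 2151 = 100001100111
1s count = 6

even parity (6 ones in 100001100111)


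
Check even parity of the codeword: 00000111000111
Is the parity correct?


Number of 1s: 6

Yes, parity is correct (6 ones)


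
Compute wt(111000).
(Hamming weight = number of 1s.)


Counting 1s in 111000

3


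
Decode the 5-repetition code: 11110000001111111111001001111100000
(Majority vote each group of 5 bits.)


Groups: 11110, 00000, 11111, 11111, 00100, 11111, 00000
Majority votes: 1011010

1011010


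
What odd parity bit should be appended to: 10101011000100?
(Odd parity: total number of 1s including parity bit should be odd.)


Number of 1s in data: 6
Parity bit: 1

1


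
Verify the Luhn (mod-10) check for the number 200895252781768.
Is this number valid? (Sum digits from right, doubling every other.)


Luhn sum = 57
57 mod 10 = 7

Invalid (Luhn sum mod 10 = 7)


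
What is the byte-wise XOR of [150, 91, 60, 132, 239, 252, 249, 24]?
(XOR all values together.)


XOR chain: 150 ^ 91 ^ 60 ^ 132 ^ 239 ^ 252 ^ 249 ^ 24 = 135

135


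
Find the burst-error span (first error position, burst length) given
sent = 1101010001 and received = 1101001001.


XOR: 0000011000

Burst at position 5, length 2


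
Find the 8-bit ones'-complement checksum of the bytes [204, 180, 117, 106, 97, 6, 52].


Sum = 762 mod 256 = 250
Complement = 5

5


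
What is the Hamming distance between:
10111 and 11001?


XOR: 01110
Count of 1s: 3

3


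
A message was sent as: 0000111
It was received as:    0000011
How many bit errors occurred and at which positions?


XOR: 0000100

1 error(s) at position(s): 4


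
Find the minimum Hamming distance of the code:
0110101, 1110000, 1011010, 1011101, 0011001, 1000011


Comparing all pairs, minimum distance: 2
Can detect 1 errors, correct 0 errors

2


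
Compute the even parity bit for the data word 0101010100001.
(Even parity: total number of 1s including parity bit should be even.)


Number of 1s in data: 5
Parity bit: 1

1


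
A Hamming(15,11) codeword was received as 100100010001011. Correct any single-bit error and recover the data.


Syndrome = 0: no error detected

Data: 00000001011 (no errors)


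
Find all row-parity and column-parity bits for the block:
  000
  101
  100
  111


Row parities: 0011
Column parities: 110

Row P: 0011, Col P: 110, Corner: 0


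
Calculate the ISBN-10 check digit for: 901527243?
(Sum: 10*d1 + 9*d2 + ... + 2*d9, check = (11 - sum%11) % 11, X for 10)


Weighted sum: 206
206 mod 11 = 8

Check digit: 3


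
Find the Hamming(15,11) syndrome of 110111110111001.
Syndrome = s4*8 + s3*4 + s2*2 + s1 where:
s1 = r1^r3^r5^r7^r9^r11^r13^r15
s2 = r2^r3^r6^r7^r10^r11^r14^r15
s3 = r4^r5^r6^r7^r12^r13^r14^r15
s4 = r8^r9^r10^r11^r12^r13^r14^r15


s1=1, s2=0, s3=0, s4=1

Syndrome = 9 (error at position 9)


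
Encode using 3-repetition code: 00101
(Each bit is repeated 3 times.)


Each bit -> 3 copies

000000111000111
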